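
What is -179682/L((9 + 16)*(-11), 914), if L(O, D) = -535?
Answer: 179682/535 ≈ 335.85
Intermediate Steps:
-179682/L((9 + 16)*(-11), 914) = -179682/(-535) = -179682*(-1/535) = 179682/535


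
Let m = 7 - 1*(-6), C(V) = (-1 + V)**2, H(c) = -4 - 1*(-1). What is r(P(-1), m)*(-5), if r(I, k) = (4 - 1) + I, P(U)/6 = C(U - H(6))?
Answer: -45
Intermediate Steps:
H(c) = -3 (H(c) = -4 + 1 = -3)
P(U) = 6*(2 + U)**2 (P(U) = 6*(-1 + (U - 1*(-3)))**2 = 6*(-1 + (U + 3))**2 = 6*(-1 + (3 + U))**2 = 6*(2 + U)**2)
m = 13 (m = 7 + 6 = 13)
r(I, k) = 3 + I
r(P(-1), m)*(-5) = (3 + 6*(2 - 1)**2)*(-5) = (3 + 6*1**2)*(-5) = (3 + 6*1)*(-5) = (3 + 6)*(-5) = 9*(-5) = -45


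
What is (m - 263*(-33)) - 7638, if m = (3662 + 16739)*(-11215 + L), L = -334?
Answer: -235610108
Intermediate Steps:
m = -235611149 (m = (3662 + 16739)*(-11215 - 334) = 20401*(-11549) = -235611149)
(m - 263*(-33)) - 7638 = (-235611149 - 263*(-33)) - 7638 = (-235611149 + 8679) - 7638 = -235602470 - 7638 = -235610108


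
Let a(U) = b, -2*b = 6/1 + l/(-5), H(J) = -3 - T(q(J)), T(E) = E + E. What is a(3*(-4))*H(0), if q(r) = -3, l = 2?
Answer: -42/5 ≈ -8.4000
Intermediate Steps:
T(E) = 2*E
H(J) = 3 (H(J) = -3 - 2*(-3) = -3 - 1*(-6) = -3 + 6 = 3)
b = -14/5 (b = -(6/1 + 2/(-5))/2 = -(6*1 + 2*(-1/5))/2 = -(6 - 2/5)/2 = -1/2*28/5 = -14/5 ≈ -2.8000)
a(U) = -14/5
a(3*(-4))*H(0) = -14/5*3 = -42/5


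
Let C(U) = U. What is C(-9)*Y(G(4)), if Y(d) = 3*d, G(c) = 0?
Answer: 0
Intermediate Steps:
C(-9)*Y(G(4)) = -27*0 = -9*0 = 0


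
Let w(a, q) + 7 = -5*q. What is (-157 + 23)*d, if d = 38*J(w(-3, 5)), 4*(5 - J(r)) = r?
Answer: -66196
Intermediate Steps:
w(a, q) = -7 - 5*q
J(r) = 5 - r/4
d = 494 (d = 38*(5 - (-7 - 5*5)/4) = 38*(5 - (-7 - 25)/4) = 38*(5 - ¼*(-32)) = 38*(5 + 8) = 38*13 = 494)
(-157 + 23)*d = (-157 + 23)*494 = -134*494 = -66196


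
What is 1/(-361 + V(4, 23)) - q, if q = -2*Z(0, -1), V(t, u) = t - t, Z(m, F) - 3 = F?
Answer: 1443/361 ≈ 3.9972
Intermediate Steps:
Z(m, F) = 3 + F
V(t, u) = 0
q = -4 (q = -2*(3 - 1) = -2*2 = -4)
1/(-361 + V(4, 23)) - q = 1/(-361 + 0) - 1*(-4) = 1/(-361) + 4 = -1/361 + 4 = 1443/361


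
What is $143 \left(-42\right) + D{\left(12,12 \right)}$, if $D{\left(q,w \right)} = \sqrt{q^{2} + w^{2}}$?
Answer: $-6006 + 12 \sqrt{2} \approx -5989.0$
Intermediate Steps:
$143 \left(-42\right) + D{\left(12,12 \right)} = 143 \left(-42\right) + \sqrt{12^{2} + 12^{2}} = -6006 + \sqrt{144 + 144} = -6006 + \sqrt{288} = -6006 + 12 \sqrt{2}$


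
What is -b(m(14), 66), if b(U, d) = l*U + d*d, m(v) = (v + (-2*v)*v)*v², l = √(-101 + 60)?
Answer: -4356 + 74088*I*√41 ≈ -4356.0 + 4.7439e+5*I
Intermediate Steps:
l = I*√41 (l = √(-41) = I*√41 ≈ 6.4031*I)
m(v) = v²*(v - 2*v²) (m(v) = (v - 2*v²)*v² = v²*(v - 2*v²))
b(U, d) = d² + I*U*√41 (b(U, d) = (I*√41)*U + d*d = I*U*√41 + d² = d² + I*U*√41)
-b(m(14), 66) = -(66² + I*(14³*(1 - 2*14))*√41) = -(4356 + I*(2744*(1 - 28))*√41) = -(4356 + I*(2744*(-27))*√41) = -(4356 + I*(-74088)*√41) = -(4356 - 74088*I*√41) = -4356 + 74088*I*√41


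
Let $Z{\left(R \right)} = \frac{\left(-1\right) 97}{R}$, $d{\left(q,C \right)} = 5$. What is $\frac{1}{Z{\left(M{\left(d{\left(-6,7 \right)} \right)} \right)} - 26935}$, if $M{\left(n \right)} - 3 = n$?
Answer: $- \frac{8}{215577} \approx -3.711 \cdot 10^{-5}$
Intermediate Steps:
$M{\left(n \right)} = 3 + n$
$Z{\left(R \right)} = - \frac{97}{R}$
$\frac{1}{Z{\left(M{\left(d{\left(-6,7 \right)} \right)} \right)} - 26935} = \frac{1}{- \frac{97}{3 + 5} - 26935} = \frac{1}{- \frac{97}{8} - 26935} = \frac{1}{- \frac{215577}{8}} = - \frac{8}{215577}$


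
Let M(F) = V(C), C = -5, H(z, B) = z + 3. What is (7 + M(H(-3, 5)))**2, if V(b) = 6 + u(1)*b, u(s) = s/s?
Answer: 64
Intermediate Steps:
H(z, B) = 3 + z
u(s) = 1
V(b) = 6 + b (V(b) = 6 + 1*b = 6 + b)
M(F) = 1 (M(F) = 6 - 5 = 1)
(7 + M(H(-3, 5)))**2 = (7 + 1)**2 = 8**2 = 64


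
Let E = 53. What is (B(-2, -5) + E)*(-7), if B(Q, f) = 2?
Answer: -385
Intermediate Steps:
(B(-2, -5) + E)*(-7) = (2 + 53)*(-7) = 55*(-7) = -385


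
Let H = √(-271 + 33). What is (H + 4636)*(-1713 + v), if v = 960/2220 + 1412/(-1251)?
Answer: -367736138324/46287 - 79321859*I*√238/46287 ≈ -7.9447e+6 - 26438.0*I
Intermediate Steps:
H = I*√238 (H = √(-238) = I*√238 ≈ 15.427*I)
v = -32228/46287 (v = 960*(1/2220) + 1412*(-1/1251) = 16/37 - 1412/1251 = -32228/46287 ≈ -0.69626)
(H + 4636)*(-1713 + v) = (I*√238 + 4636)*(-1713 - 32228/46287) = (4636 + I*√238)*(-79321859/46287) = -367736138324/46287 - 79321859*I*√238/46287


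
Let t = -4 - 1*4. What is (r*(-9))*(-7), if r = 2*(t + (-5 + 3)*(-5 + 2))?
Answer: -252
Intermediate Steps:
t = -8 (t = -4 - 4 = -8)
r = -4 (r = 2*(-8 + (-5 + 3)*(-5 + 2)) = 2*(-8 - 2*(-3)) = 2*(-8 + 6) = 2*(-2) = -4)
(r*(-9))*(-7) = -4*(-9)*(-7) = 36*(-7) = -252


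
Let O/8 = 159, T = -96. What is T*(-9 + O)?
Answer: -121248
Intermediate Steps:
O = 1272 (O = 8*159 = 1272)
T*(-9 + O) = -96*(-9 + 1272) = -96*1263 = -121248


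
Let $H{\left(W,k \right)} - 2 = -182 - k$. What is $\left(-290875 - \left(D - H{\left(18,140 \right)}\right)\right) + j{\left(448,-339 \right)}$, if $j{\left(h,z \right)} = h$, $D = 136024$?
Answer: $-426771$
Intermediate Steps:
$H{\left(W,k \right)} = -180 - k$ ($H{\left(W,k \right)} = 2 - \left(182 + k\right) = -180 - k$)
$\left(-290875 - \left(D - H{\left(18,140 \right)}\right)\right) + j{\left(448,-339 \right)} = \left(-290875 - 136344\right) + 448 = -427219 + 448 = -426771$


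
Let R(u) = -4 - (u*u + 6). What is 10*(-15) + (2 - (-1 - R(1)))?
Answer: -158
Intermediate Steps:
R(u) = -10 - u² (R(u) = -4 - (u² + 6) = -4 - (6 + u²) = -4 + (-6 - u²) = -10 - u²)
10*(-15) + (2 - (-1 - R(1))) = 10*(-15) + (2 - (-1 - (-10 - 1*1²))) = -150 + (2 - (-1 - (-10 - 1*1))) = -150 + (2 - (-1 - (-10 - 1))) = -150 + (2 - (-1 - 1*(-11))) = -150 + (2 - (-1 + 11)) = -150 + (2 - 1*10) = -150 + (2 - 10) = -150 - 8 = -158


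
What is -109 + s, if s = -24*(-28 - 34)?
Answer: 1379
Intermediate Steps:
s = 1488 (s = -24*(-62) = 1488)
-109 + s = -109 + 1488 = 1379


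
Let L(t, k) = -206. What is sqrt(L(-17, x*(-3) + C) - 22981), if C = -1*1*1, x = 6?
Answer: I*sqrt(23187) ≈ 152.27*I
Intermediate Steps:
C = -1 (C = -1*1 = -1)
sqrt(L(-17, x*(-3) + C) - 22981) = sqrt(-206 - 22981) = sqrt(-23187) = I*sqrt(23187)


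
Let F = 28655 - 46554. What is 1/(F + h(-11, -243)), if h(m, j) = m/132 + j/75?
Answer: -300/5370697 ≈ -5.5859e-5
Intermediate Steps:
h(m, j) = j/75 + m/132 (h(m, j) = m*(1/132) + j*(1/75) = m/132 + j/75 = j/75 + m/132)
F = -17899
1/(F + h(-11, -243)) = 1/(-17899 + ((1/75)*(-243) + (1/132)*(-11))) = 1/(-17899 + (-81/25 - 1/12)) = 1/(-17899 - 997/300) = 1/(-5370697/300) = -300/5370697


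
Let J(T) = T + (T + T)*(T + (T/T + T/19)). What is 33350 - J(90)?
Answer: 304520/19 ≈ 16027.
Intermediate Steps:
J(T) = T + 2*T*(1 + 20*T/19) (J(T) = T + (2*T)*(T + (1 + T*(1/19))) = T + (2*T)*(T + (1 + T/19)) = T + (2*T)*(1 + 20*T/19) = T + 2*T*(1 + 20*T/19))
33350 - J(90) = 33350 - 90*(57 + 40*90)/19 = 33350 - 90*(57 + 3600)/19 = 33350 - 90*3657/19 = 33350 - 1*329130/19 = 33350 - 329130/19 = 304520/19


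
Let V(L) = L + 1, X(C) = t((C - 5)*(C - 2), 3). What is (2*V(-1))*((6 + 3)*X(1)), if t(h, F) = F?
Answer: 0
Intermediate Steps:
X(C) = 3
V(L) = 1 + L
(2*V(-1))*((6 + 3)*X(1)) = (2*(1 - 1))*((6 + 3)*3) = (2*0)*(9*3) = 0*27 = 0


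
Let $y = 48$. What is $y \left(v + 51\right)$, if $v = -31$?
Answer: $960$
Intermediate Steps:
$y \left(v + 51\right) = 48 \left(-31 + 51\right) = 48 \cdot 20 = 960$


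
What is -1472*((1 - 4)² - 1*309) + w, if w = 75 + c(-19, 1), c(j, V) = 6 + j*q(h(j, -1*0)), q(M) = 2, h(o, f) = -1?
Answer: 441643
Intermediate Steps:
c(j, V) = 6 + 2*j (c(j, V) = 6 + j*2 = 6 + 2*j)
w = 43 (w = 75 + (6 + 2*(-19)) = 75 + (6 - 38) = 75 - 32 = 43)
-1472*((1 - 4)² - 1*309) + w = -1472*((1 - 4)² - 1*309) + 43 = -1472*((-3)² - 309) + 43 = -1472*(9 - 309) + 43 = -1472*(-300) + 43 = 441600 + 43 = 441643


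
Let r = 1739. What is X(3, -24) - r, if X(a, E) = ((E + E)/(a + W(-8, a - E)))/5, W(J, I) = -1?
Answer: -8719/5 ≈ -1743.8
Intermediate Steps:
X(a, E) = 2*E/(5*(-1 + a)) (X(a, E) = ((E + E)/(a - 1))/5 = ((2*E)/(-1 + a))*(⅕) = (2*E/(-1 + a))*(⅕) = 2*E/(5*(-1 + a)))
X(3, -24) - r = (⅖)*(-24)/(-1 + 3) - 1*1739 = (⅖)*(-24)/2 - 1739 = (⅖)*(-24)*(½) - 1739 = -24/5 - 1739 = -8719/5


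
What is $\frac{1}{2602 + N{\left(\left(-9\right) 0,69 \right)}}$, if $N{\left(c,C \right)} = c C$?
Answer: $\frac{1}{2602} \approx 0.00038432$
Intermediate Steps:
$N{\left(c,C \right)} = C c$
$\frac{1}{2602 + N{\left(\left(-9\right) 0,69 \right)}} = \frac{1}{2602 + 69 \left(\left(-9\right) 0\right)} = \frac{1}{2602 + 69 \cdot 0} = \frac{1}{2602 + 0} = \frac{1}{2602}$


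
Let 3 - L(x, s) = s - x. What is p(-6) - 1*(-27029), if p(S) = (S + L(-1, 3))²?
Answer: 27078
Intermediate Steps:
L(x, s) = 3 + x - s (L(x, s) = 3 - (s - x) = 3 + (x - s) = 3 + x - s)
p(S) = (-1 + S)² (p(S) = (S + (3 - 1 - 1*3))² = (S + (3 - 1 - 3))² = (S - 1)² = (-1 + S)²)
p(-6) - 1*(-27029) = (-1 - 6)² - 1*(-27029) = (-7)² + 27029 = 49 + 27029 = 27078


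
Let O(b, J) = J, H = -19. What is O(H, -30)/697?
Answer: -30/697 ≈ -0.043042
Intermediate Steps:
O(H, -30)/697 = -30/697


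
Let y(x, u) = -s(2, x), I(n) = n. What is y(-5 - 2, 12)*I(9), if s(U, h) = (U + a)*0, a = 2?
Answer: 0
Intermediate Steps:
s(U, h) = 0 (s(U, h) = (U + 2)*0 = (2 + U)*0 = 0)
y(x, u) = 0 (y(x, u) = -1*0 = 0)
y(-5 - 2, 12)*I(9) = 0*9 = 0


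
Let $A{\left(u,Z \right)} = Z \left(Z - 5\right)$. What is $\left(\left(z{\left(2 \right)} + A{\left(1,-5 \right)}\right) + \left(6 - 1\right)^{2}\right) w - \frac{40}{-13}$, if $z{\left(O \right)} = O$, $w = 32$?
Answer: $\frac{32072}{13} \approx 2467.1$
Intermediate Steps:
$A{\left(u,Z \right)} = Z \left(-5 + Z\right)$
$\left(\left(z{\left(2 \right)} + A{\left(1,-5 \right)}\right) + \left(6 - 1\right)^{2}\right) w - \frac{40}{-13} = \left(\left(2 - 5 \left(-5 - 5\right)\right) + \left(6 - 1\right)^{2}\right) 32 - \frac{40}{-13} = \left(\left(2 - -50\right) + 5^{2}\right) 32 - - \frac{40}{13} = \left(\left(2 + 50\right) + 25\right) 32 + \frac{40}{13} = \left(52 + 25\right) 32 + \frac{40}{13} = 77 \cdot 32 + \frac{40}{13} = 2464 + \frac{40}{13} = \frac{32072}{13}$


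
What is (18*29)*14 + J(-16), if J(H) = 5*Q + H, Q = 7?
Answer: 7327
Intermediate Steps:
J(H) = 35 + H (J(H) = 5*7 + H = 35 + H)
(18*29)*14 + J(-16) = (18*29)*14 + (35 - 16) = 522*14 + 19 = 7308 + 19 = 7327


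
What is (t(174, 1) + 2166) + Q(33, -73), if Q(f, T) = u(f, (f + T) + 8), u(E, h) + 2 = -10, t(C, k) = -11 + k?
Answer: 2144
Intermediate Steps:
u(E, h) = -12 (u(E, h) = -2 - 10 = -12)
Q(f, T) = -12
(t(174, 1) + 2166) + Q(33, -73) = ((-11 + 1) + 2166) - 12 = (-10 + 2166) - 12 = 2156 - 12 = 2144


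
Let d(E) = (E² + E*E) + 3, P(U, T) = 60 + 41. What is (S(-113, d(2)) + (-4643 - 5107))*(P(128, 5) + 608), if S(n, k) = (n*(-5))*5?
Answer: -4909825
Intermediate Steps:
P(U, T) = 101
d(E) = 3 + 2*E² (d(E) = (E² + E²) + 3 = 2*E² + 3 = 3 + 2*E²)
S(n, k) = -25*n (S(n, k) = -5*n*5 = -25*n)
(S(-113, d(2)) + (-4643 - 5107))*(P(128, 5) + 608) = (-25*(-113) + (-4643 - 5107))*(101 + 608) = (2825 - 9750)*709 = -6925*709 = -4909825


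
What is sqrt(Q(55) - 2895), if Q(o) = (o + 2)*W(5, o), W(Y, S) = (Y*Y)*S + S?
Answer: 3*sqrt(8735) ≈ 280.38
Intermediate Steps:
W(Y, S) = S + S*Y**2 (W(Y, S) = Y**2*S + S = S*Y**2 + S = S + S*Y**2)
Q(o) = 26*o*(2 + o) (Q(o) = (o + 2)*(o*(1 + 5**2)) = (2 + o)*(o*(1 + 25)) = (2 + o)*(o*26) = (2 + o)*(26*o) = 26*o*(2 + o))
sqrt(Q(55) - 2895) = sqrt(26*55*(2 + 55) - 2895) = sqrt(26*55*57 - 2895) = sqrt(81510 - 2895) = sqrt(78615) = 3*sqrt(8735)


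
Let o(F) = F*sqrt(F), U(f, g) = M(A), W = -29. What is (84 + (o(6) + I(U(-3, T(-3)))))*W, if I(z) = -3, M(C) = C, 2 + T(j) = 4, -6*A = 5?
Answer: -2349 - 174*sqrt(6) ≈ -2775.2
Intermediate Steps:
A = -5/6 (A = -1/6*5 = -5/6 ≈ -0.83333)
T(j) = 2 (T(j) = -2 + 4 = 2)
U(f, g) = -5/6
o(F) = F**(3/2)
(84 + (o(6) + I(U(-3, T(-3)))))*W = (84 + (6**(3/2) - 3))*(-29) = (84 + (6*sqrt(6) - 3))*(-29) = (84 + (-3 + 6*sqrt(6)))*(-29) = (81 + 6*sqrt(6))*(-29) = -2349 - 174*sqrt(6)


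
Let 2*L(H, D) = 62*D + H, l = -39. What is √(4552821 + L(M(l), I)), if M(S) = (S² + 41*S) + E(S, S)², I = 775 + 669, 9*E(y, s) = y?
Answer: √165511994/6 ≈ 2144.2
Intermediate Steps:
E(y, s) = y/9
I = 1444
M(S) = 41*S + 82*S²/81 (M(S) = (S² + 41*S) + (S/9)² = (S² + 41*S) + S²/81 = 41*S + 82*S²/81)
L(H, D) = H/2 + 31*D (L(H, D) = (62*D + H)/2 = (H + 62*D)/2 = H/2 + 31*D)
√(4552821 + L(M(l), I)) = √(4552821 + (((41/81)*(-39)*(81 + 2*(-39)))/2 + 31*1444)) = √(4552821 + (((41/81)*(-39)*(81 - 78))/2 + 44764)) = √(4552821 + (((41/81)*(-39)*3)/2 + 44764)) = √(4552821 + ((½)*(-533/9) + 44764)) = √(4552821 + (-533/18 + 44764)) = √(4552821 + 805219/18) = √(82755997/18) = √165511994/6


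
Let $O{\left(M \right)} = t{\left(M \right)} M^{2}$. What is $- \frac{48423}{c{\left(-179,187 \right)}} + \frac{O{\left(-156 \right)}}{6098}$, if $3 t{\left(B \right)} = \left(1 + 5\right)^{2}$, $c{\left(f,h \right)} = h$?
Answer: $- \frac{120336735}{570163} \approx -211.06$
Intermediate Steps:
$t{\left(B \right)} = 12$ ($t{\left(B \right)} = \frac{\left(1 + 5\right)^{2}}{3} = \frac{6^{2}}{3} = \frac{1}{3} \cdot 36 = 12$)
$O{\left(M \right)} = 12 M^{2}$
$- \frac{48423}{c{\left(-179,187 \right)}} + \frac{O{\left(-156 \right)}}{6098} = - \frac{48423}{187} + \frac{12 \left(-156\right)^{2}}{6098} = \left(-48423\right) \frac{1}{187} + 12 \cdot 24336 \cdot \frac{1}{6098} = - \frac{48423}{187} + 292032 \cdot \frac{1}{6098} = - \frac{48423}{187} + \frac{146016}{3049} = - \frac{120336735}{570163}$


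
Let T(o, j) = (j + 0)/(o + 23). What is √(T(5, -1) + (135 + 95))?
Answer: √45073/14 ≈ 15.165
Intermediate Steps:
T(o, j) = j/(23 + o)
√(T(5, -1) + (135 + 95)) = √(-1/(23 + 5) + (135 + 95)) = √(-1/28 + 230) = √(6439/28) = √45073/14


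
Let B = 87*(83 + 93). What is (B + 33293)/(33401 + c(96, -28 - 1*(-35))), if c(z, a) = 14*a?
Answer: 48605/33499 ≈ 1.4509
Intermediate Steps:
B = 15312 (B = 87*176 = 15312)
(B + 33293)/(33401 + c(96, -28 - 1*(-35))) = (15312 + 33293)/(33401 + 14*(-28 - 1*(-35))) = 48605/(33401 + 14*(-28 + 35)) = 48605/(33401 + 14*7) = 48605/(33401 + 98) = 48605/33499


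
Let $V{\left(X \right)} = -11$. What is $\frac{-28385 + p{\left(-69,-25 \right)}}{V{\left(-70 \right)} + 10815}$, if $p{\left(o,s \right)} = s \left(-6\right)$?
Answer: $- \frac{28235}{10804} \approx -2.6134$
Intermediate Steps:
$p{\left(o,s \right)} = - 6 s$
$\frac{-28385 + p{\left(-69,-25 \right)}}{V{\left(-70 \right)} + 10815} = \frac{-28385 - -150}{-11 + 10815} = \frac{-28385 + 150}{10804} = \left(-28235\right) \frac{1}{10804} = - \frac{28235}{10804}$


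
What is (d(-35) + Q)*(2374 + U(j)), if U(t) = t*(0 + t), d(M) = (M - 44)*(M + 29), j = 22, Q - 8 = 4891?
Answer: 15356034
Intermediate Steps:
Q = 4899 (Q = 8 + 4891 = 4899)
d(M) = (-44 + M)*(29 + M)
U(t) = t² (U(t) = t*t = t²)
(d(-35) + Q)*(2374 + U(j)) = ((-1276 + (-35)² - 15*(-35)) + 4899)*(2374 + 22²) = ((-1276 + 1225 + 525) + 4899)*(2374 + 484) = (474 + 4899)*2858 = 5373*2858 = 15356034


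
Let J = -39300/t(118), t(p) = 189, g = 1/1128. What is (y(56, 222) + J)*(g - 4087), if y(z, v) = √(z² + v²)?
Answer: 15098192125/17766 - 4610135*√13105/564 ≈ -85899.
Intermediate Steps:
g = 1/1128 ≈ 0.00088653
y(z, v) = √(v² + z²)
J = -13100/63 (J = -39300/189 = -39300*1/189 = -13100/63 ≈ -207.94)
(y(56, 222) + J)*(g - 4087) = (√(222² + 56²) - 13100/63)*(1/1128 - 4087) = (√(49284 + 3136) - 13100/63)*(-4610135/1128) = (√52420 - 13100/63)*(-4610135/1128) = (2*√13105 - 13100/63)*(-4610135/1128) = (-13100/63 + 2*√13105)*(-4610135/1128) = 15098192125/17766 - 4610135*√13105/564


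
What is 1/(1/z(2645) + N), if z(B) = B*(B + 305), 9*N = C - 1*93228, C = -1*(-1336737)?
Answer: 23408250/3234263283253 ≈ 7.2376e-6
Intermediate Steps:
C = 1336737
N = 414503/3 (N = (1336737 - 1*93228)/9 = (1336737 - 93228)/9 = (⅑)*1243509 = 414503/3 ≈ 1.3817e+5)
z(B) = B*(305 + B)
1/(1/z(2645) + N) = 1/(1/(2645*(305 + 2645)) + 414503/3) = 1/(1/(2645*2950) + 414503/3) = 1/(1/7802750 + 414503/3) = 1/(3234263283253/23408250) = 23408250/3234263283253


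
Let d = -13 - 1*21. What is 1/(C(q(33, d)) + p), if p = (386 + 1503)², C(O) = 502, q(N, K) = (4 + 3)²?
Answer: 1/3568823 ≈ 2.8020e-7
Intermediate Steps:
d = -34 (d = -13 - 21 = -34)
q(N, K) = 49 (q(N, K) = 7² = 49)
p = 3568321 (p = 1889² = 3568321)
1/(C(q(33, d)) + p) = 1/(502 + 3568321) = 1/3568823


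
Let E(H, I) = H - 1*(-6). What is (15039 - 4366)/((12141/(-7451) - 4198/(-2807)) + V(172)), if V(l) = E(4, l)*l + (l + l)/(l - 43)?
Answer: 669676008183/108080096309 ≈ 6.1961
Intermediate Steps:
E(H, I) = 6 + H (E(H, I) = H + 6 = 6 + H)
V(l) = 10*l + 2*l/(-43 + l) (V(l) = (6 + 4)*l + (l + l)/(l - 43) = 10*l + (2*l)/(-43 + l) = 10*l + 2*l/(-43 + l))
(15039 - 4366)/((12141/(-7451) - 4198/(-2807)) + V(172)) = (15039 - 4366)/((12141/(-7451) - 4198/(-2807)) + 2*172*(-214 + 5*172)/(-43 + 172)) = 10673/((12141*(-1/7451) - 4198*(-1/2807)) + 2*172*(-214 + 860)/129) = 10673/((-12141/7451 + 4198/2807) + 2*172*(1/129)*646) = 10673/(-2800489/20914957 + 5168/3) = 10673/(108080096309/62744871) = 10673*(62744871/108080096309) = 669676008183/108080096309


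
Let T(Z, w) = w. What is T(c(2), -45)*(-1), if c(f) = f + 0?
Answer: 45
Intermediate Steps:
c(f) = f
T(c(2), -45)*(-1) = -45*(-1) = 45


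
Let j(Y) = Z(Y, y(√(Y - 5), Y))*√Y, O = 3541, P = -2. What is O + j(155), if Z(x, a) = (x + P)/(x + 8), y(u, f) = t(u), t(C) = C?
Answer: 3541 + 153*√155/163 ≈ 3552.7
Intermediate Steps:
y(u, f) = u
Z(x, a) = (-2 + x)/(8 + x) (Z(x, a) = (x - 2)/(x + 8) = (-2 + x)/(8 + x))
j(Y) = √Y*(-2 + Y)/(8 + Y) (j(Y) = ((-2 + Y)/(8 + Y))*√Y = √Y*(-2 + Y)/(8 + Y))
O + j(155) = 3541 + √155*(-2 + 155)/(8 + 155) = 3541 + √155*153/163 = 3541 + √155*(1/163)*153 = 3541 + 153*√155/163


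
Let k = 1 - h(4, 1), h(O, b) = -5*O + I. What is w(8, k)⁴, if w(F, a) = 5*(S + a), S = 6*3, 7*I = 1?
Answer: 3421020160000/2401 ≈ 1.4248e+9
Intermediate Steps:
I = ⅐ (I = (⅐)*1 = ⅐ ≈ 0.14286)
h(O, b) = ⅐ - 5*O (h(O, b) = -5*O + ⅐ = ⅐ - 5*O)
S = 18
k = 146/7 (k = 1 - (⅐ - 5*4) = 1 - (⅐ - 20) = 1 - 1*(-139/7) = 1 + 139/7 = 146/7 ≈ 20.857)
w(F, a) = 90 + 5*a (w(F, a) = 5*(18 + a) = 90 + 5*a)
w(8, k)⁴ = (90 + 5*(146/7))⁴ = (90 + 730/7)⁴ = (1360/7)⁴ = 3421020160000/2401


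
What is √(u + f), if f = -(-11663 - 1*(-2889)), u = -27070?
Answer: 2*I*√4574 ≈ 135.26*I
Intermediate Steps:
f = 8774 (f = -(-11663 + 2889) = -1*(-8774) = 8774)
√(u + f) = √(-27070 + 8774) = √(-18296) = 2*I*√4574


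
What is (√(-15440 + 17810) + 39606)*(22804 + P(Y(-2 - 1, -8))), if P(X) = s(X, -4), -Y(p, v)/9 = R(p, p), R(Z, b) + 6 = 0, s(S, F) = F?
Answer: 903016800 + 22800*√2370 ≈ 9.0413e+8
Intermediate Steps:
R(Z, b) = -6 (R(Z, b) = -6 + 0 = -6)
Y(p, v) = 54 (Y(p, v) = -9*(-6) = 54)
P(X) = -4
(√(-15440 + 17810) + 39606)*(22804 + P(Y(-2 - 1, -8))) = (√(-15440 + 17810) + 39606)*(22804 - 4) = (√2370 + 39606)*22800 = (39606 + √2370)*22800 = 903016800 + 22800*√2370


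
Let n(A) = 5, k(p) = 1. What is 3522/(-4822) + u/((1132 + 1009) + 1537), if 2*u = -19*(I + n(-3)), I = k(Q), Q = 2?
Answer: -2204795/2955886 ≈ -0.74590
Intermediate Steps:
I = 1
u = -57 (u = (-19*(1 + 5))/2 = (-19*6)/2 = (½)*(-114) = -57)
3522/(-4822) + u/((1132 + 1009) + 1537) = 3522/(-4822) - 57/((1132 + 1009) + 1537) = 3522*(-1/4822) - 57/(2141 + 1537) = -1761/2411 - 57/3678 = -1761/2411 - 57*1/3678 = -1761/2411 - 19/1226 = -2204795/2955886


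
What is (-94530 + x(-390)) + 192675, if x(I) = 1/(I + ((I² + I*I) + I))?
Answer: 29779155901/303420 ≈ 98145.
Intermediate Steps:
x(I) = 1/(2*I + 2*I²) (x(I) = 1/(I + ((I² + I²) + I)) = 1/(I + (2*I² + I)) = 1/(I + (I + 2*I²)) = 1/(2*I + 2*I²))
(-94530 + x(-390)) + 192675 = (-94530 + (½)/(-390*(1 - 390))) + 192675 = (-94530 + (½)*(-1/390)/(-389)) + 192675 = (-94530 + (½)*(-1/390)*(-1/389)) + 192675 = (-94530 + 1/303420) + 192675 = -28682292599/303420 + 192675 = 29779155901/303420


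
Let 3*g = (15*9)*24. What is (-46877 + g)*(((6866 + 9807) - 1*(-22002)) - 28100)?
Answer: -484303275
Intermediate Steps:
g = 1080 (g = ((15*9)*24)/3 = (135*24)/3 = (⅓)*3240 = 1080)
(-46877 + g)*(((6866 + 9807) - 1*(-22002)) - 28100) = (-46877 + 1080)*(((6866 + 9807) - 1*(-22002)) - 28100) = -45797*((16673 + 22002) - 28100) = -45797*(38675 - 28100) = -45797*10575 = -484303275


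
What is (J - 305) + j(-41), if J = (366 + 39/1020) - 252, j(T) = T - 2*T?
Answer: -50987/340 ≈ -149.96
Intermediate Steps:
j(T) = -T
J = 38773/340 (J = (366 + 39*(1/1020)) - 252 = (366 + 13/340) - 252 = 124453/340 - 252 = 38773/340 ≈ 114.04)
(J - 305) + j(-41) = (38773/340 - 305) - 1*(-41) = -64927/340 + 41 = -50987/340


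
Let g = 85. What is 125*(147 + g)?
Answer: 29000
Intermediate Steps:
125*(147 + g) = 125*(147 + 85) = 125*232 = 29000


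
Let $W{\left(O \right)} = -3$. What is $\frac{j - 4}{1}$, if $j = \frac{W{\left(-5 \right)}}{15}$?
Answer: $- \frac{21}{5} \approx -4.2$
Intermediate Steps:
$j = - \frac{1}{5}$ ($j = - \frac{3}{15} = \left(-3\right) \frac{1}{15} = - \frac{1}{5} \approx -0.2$)
$\frac{j - 4}{1} = \frac{- \frac{1}{5} - 4}{1} = \left(- \frac{21}{5}\right) 1 = - \frac{21}{5}$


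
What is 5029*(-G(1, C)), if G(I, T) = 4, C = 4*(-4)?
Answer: -20116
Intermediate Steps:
C = -16
5029*(-G(1, C)) = 5029*(-1*4) = 5029*(-4) = -20116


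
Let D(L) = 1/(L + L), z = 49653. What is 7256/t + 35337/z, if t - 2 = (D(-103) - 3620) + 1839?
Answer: -20422666511/6065527725 ≈ -3.3670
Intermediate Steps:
D(L) = 1/(2*L)
t = -366475/206 (t = 2 + (((½)/(-103) - 3620) + 1839) = 2 + (((½)*(-1/103) - 3620) + 1839) = 2 + ((-1/206 - 3620) + 1839) = 2 + (-745721/206 + 1839) = 2 - 366887/206 = -366475/206 ≈ -1779.0)
7256/t + 35337/z = 7256/(-366475/206) + 35337/49653 = 7256*(-206/366475) + 35337*(1/49653) = -1494736/366475 + 11779/16551 = -20422666511/6065527725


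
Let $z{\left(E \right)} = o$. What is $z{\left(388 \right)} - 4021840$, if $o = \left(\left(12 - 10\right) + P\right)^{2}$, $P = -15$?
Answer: $-4021671$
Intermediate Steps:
$o = 169$ ($o = \left(\left(12 - 10\right) - 15\right)^{2} = \left(2 - 15\right)^{2} = \left(-13\right)^{2} = 169$)
$z{\left(E \right)} = 169$
$z{\left(388 \right)} - 4021840 = 169 - 4021840 = -4021671$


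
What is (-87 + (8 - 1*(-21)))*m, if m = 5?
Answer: -290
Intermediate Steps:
(-87 + (8 - 1*(-21)))*m = (-87 + (8 - 1*(-21)))*5 = (-87 + (8 + 21))*5 = (-87 + 29)*5 = -58*5 = -290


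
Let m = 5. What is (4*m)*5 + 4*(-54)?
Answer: -116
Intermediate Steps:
(4*m)*5 + 4*(-54) = (4*5)*5 + 4*(-54) = 20*5 - 216 = 100 - 216 = -116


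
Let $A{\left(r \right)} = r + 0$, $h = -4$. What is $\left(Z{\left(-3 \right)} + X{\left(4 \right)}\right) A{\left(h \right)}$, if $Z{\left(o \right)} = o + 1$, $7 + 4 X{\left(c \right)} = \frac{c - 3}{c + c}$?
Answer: $\frac{119}{8} \approx 14.875$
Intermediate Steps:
$X{\left(c \right)} = - \frac{7}{4} + \frac{-3 + c}{8 c}$ ($X{\left(c \right)} = - \frac{7}{4} + \frac{\left(c - 3\right) \frac{1}{c + c}}{4} = - \frac{7}{4} + \frac{\left(-3 + c\right) \frac{1}{2 c}}{4} = - \frac{7}{4} + \frac{\frac{1}{2} \frac{1}{c} \left(-3 + c\right)}{4} = - \frac{7}{4} + \frac{-3 + c}{8 c}$)
$Z{\left(o \right)} = 1 + o$
$A{\left(r \right)} = r$
$\left(Z{\left(-3 \right)} + X{\left(4 \right)}\right) A{\left(h \right)} = \left(\left(1 - 3\right) + \frac{-3 - 52}{8 \cdot 4}\right) \left(-4\right) = \left(-2 + \frac{1}{8} \cdot \frac{1}{4} \left(-3 - 52\right)\right) \left(-4\right) = \left(-2 + \frac{1}{8} \cdot \frac{1}{4} \left(-55\right)\right) \left(-4\right) = \left(-2 - \frac{55}{32}\right) \left(-4\right) = \left(- \frac{119}{32}\right) \left(-4\right) = \frac{119}{8}$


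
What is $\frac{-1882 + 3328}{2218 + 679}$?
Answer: $\frac{1446}{2897} \approx 0.49914$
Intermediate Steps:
$\frac{-1882 + 3328}{2218 + 679} = \frac{1446}{2897}$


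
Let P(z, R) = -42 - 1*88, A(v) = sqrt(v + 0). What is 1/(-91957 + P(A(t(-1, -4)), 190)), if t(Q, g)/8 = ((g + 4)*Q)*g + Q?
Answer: -1/92087 ≈ -1.0859e-5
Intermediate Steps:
t(Q, g) = 8*Q + 8*Q*g*(4 + g) (t(Q, g) = 8*(((g + 4)*Q)*g + Q) = 8*(((4 + g)*Q)*g + Q) = 8*((Q*(4 + g))*g + Q) = 8*(Q*g*(4 + g) + Q) = 8*(Q + Q*g*(4 + g)) = 8*Q + 8*Q*g*(4 + g))
A(v) = sqrt(v)
P(z, R) = -130 (P(z, R) = -42 - 88 = -130)
1/(-91957 + P(A(t(-1, -4)), 190)) = 1/(-91957 - 130) = 1/(-92087) = -1/92087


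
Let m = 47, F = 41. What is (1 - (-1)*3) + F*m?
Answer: 1931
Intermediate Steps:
(1 - (-1)*3) + F*m = (1 - (-1)*3) + 41*47 = (1 - 1*(-3)) + 1927 = (1 + 3) + 1927 = 4 + 1927 = 1931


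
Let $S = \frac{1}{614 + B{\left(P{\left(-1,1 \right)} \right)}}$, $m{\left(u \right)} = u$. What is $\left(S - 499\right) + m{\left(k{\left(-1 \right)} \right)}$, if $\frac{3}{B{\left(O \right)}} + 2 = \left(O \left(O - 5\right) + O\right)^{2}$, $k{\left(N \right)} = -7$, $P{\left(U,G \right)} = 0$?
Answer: $- \frac{619848}{1225} \approx -506.0$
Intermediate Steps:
$B{\left(O \right)} = \frac{3}{-2 + \left(O + O \left(-5 + O\right)\right)^{2}}$ ($B{\left(O \right)} = \frac{3}{-2 + \left(O \left(O - 5\right) + O\right)^{2}} = \frac{3}{-2 + \left(O \left(-5 + O\right) + O\right)^{2}} = \frac{3}{-2 + \left(O + O \left(-5 + O\right)\right)^{2}}$)
$S = \frac{2}{1225}$ ($S = \frac{1}{614 + \frac{3}{-2 + 0^{2} \left(-4 + 0\right)^{2}}} = \frac{1}{614 + \frac{3}{-2 + 0 \left(-4\right)^{2}}} = \frac{1}{614 + \frac{3}{-2 + 0 \cdot 16}} = \frac{1}{614 + \frac{3}{-2 + 0}} = \frac{1}{614 + \frac{3}{-2}} = \frac{1}{614 + 3 \left(- \frac{1}{2}\right)} = \frac{1}{614 - \frac{3}{2}} = \frac{1}{\frac{1225}{2}} = \frac{2}{1225} \approx 0.0016327$)
$\left(S - 499\right) + m{\left(k{\left(-1 \right)} \right)} = \left(\frac{2}{1225} - 499\right) - 7 = - \frac{611273}{1225} - 7 = - \frac{619848}{1225}$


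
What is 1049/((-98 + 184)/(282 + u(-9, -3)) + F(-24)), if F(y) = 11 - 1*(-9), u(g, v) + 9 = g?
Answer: 138468/2683 ≈ 51.609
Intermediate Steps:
u(g, v) = -9 + g
F(y) = 20 (F(y) = 11 + 9 = 20)
1049/((-98 + 184)/(282 + u(-9, -3)) + F(-24)) = 1049/((-98 + 184)/(282 + (-9 - 9)) + 20) = 1049/(86/(282 - 18) + 20) = 1049/(86/264 + 20) = 1049/(86*(1/264) + 20) = 1049/(43/132 + 20) = 1049/(2683/132) = (132/2683)*1049 = 138468/2683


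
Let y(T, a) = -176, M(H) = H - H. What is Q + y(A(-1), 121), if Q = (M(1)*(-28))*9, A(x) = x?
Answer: -176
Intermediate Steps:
M(H) = 0
Q = 0 (Q = (0*(-28))*9 = 0*9 = 0)
Q + y(A(-1), 121) = 0 - 176 = -176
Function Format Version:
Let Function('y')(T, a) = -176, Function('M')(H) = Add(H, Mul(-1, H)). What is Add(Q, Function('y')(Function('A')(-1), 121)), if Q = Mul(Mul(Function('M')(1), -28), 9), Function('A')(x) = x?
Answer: -176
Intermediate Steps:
Function('M')(H) = 0
Q = 0 (Q = Mul(Mul(0, -28), 9) = Mul(0, 9) = 0)
Add(Q, Function('y')(Function('A')(-1), 121)) = Add(0, -176) = -176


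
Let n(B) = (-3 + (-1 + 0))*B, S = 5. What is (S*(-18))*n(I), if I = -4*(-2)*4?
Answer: 11520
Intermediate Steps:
I = 32 (I = 8*4 = 32)
n(B) = -4*B (n(B) = (-3 - 1)*B = -4*B)
(S*(-18))*n(I) = (5*(-18))*(-4*32) = -90*(-128) = 11520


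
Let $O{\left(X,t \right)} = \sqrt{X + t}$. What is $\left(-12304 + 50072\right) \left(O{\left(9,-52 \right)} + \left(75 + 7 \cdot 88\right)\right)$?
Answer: $26097688 + 37768 i \sqrt{43} \approx 2.6098 \cdot 10^{7} + 2.4766 \cdot 10^{5} i$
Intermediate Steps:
$\left(-12304 + 50072\right) \left(O{\left(9,-52 \right)} + \left(75 + 7 \cdot 88\right)\right) = \left(-12304 + 50072\right) \left(\sqrt{9 - 52} + \left(75 + 7 \cdot 88\right)\right) = 37768 \left(\sqrt{-43} + \left(75 + 616\right)\right) = 37768 \left(i \sqrt{43} + 691\right) = 37768 \left(691 + i \sqrt{43}\right) = 26097688 + 37768 i \sqrt{43}$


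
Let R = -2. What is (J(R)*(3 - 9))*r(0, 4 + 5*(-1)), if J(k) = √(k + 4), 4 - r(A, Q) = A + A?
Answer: -24*√2 ≈ -33.941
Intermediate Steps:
r(A, Q) = 4 - 2*A (r(A, Q) = 4 - (A + A) = 4 - 2*A)
J(k) = √(4 + k)
(J(R)*(3 - 9))*r(0, 4 + 5*(-1)) = (√(4 - 2)*(3 - 9))*(4 - 2*0) = (√2*(-6))*(4 + 0) = -6*√2*4 = -24*√2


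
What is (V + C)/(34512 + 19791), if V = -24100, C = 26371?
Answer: 757/18101 ≈ 0.041821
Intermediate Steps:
(V + C)/(34512 + 19791) = (-24100 + 26371)/(34512 + 19791) = 2271/54303 = 2271*(1/54303) = 757/18101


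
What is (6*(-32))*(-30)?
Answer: 5760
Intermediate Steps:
(6*(-32))*(-30) = -192*(-30) = 5760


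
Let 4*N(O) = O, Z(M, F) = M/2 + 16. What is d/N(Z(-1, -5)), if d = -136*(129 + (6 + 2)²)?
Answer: -209984/31 ≈ -6773.7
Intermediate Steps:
Z(M, F) = 16 + M/2 (Z(M, F) = M/2 + 16 = 16 + M/2)
N(O) = O/4
d = -26248 (d = -136*(129 + 8²) = -136*(129 + 64) = -136*193 = -26248)
d/N(Z(-1, -5)) = -26248*4/(16 + (½)*(-1)) = -26248*4/(16 - ½) = -26248/((¼)*(31/2)) = -26248/31/8 = -26248*8/31 = -209984/31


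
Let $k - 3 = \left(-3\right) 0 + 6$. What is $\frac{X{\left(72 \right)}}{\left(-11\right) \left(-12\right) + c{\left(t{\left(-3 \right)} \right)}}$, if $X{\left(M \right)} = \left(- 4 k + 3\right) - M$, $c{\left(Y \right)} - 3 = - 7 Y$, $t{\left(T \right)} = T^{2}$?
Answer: $- \frac{35}{24} \approx -1.4583$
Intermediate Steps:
$c{\left(Y \right)} = 3 - 7 Y$
$k = 9$ ($k = 3 + \left(\left(-3\right) 0 + 6\right) = 3 + \left(0 + 6\right) = 3 + 6 = 9$)
$X{\left(M \right)} = -33 - M$ ($X{\left(M \right)} = \left(\left(-4\right) 9 + 3\right) - M = \left(-36 + 3\right) - M = -33 - M$)
$\frac{X{\left(72 \right)}}{\left(-11\right) \left(-12\right) + c{\left(t{\left(-3 \right)} \right)}} = \frac{-33 - 72}{\left(-11\right) \left(-12\right) + \left(3 - 7 \left(-3\right)^{2}\right)} = \frac{-33 - 72}{132 + \left(3 - 63\right)} = - \frac{105}{132 + \left(3 - 63\right)} = - \frac{105}{132 - 60} = - \frac{105}{72} = \left(-105\right) \frac{1}{72} = - \frac{35}{24}$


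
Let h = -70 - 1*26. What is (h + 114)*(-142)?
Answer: -2556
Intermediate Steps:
h = -96 (h = -70 - 26 = -96)
(h + 114)*(-142) = (-96 + 114)*(-142) = 18*(-142) = -2556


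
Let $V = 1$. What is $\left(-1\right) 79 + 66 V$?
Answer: $-13$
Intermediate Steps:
$\left(-1\right) 79 + 66 V = \left(-1\right) 79 + 66 \cdot 1 = -79 + 66 = -13$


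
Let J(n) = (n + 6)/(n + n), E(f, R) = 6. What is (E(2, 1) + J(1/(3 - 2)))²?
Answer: 361/4 ≈ 90.250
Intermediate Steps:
J(n) = (6 + n)/(2*n) (J(n) = (6 + n)/((2*n)) = (6 + n)*(1/(2*n)) = (6 + n)/(2*n))
(E(2, 1) + J(1/(3 - 2)))² = (6 + (6 + 1/(3 - 2))/(2*(1/(3 - 2))))² = (6 + (6 + 1/1)/(2*(1/1)))² = (6 + (½)*(6 + 1)/1)² = (6 + (½)*1*7)² = (6 + 7/2)² = (19/2)² = 361/4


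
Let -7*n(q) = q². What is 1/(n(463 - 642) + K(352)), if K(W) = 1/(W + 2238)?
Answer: -2590/11855169 ≈ -0.00021847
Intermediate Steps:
K(W) = 1/(2238 + W)
n(q) = -q²/7
1/(n(463 - 642) + K(352)) = 1/(-(463 - 642)²/7 + 1/(2238 + 352)) = 1/(-⅐*(-179)² + 1/2590) = 1/(-⅐*32041 + 1/2590) = 1/(-32041/7 + 1/2590) = 1/(-11855169/2590) = -2590/11855169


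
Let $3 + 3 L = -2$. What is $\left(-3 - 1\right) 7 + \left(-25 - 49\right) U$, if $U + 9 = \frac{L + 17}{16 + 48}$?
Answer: $\frac{29773}{48} \approx 620.27$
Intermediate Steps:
$L = - \frac{5}{3}$ ($L = -1 + \frac{1}{3} \left(-2\right) = -1 - \frac{2}{3} = - \frac{5}{3} \approx -1.6667$)
$U = - \frac{841}{96}$ ($U = -9 + \frac{- \frac{5}{3} + 17}{16 + 48} = -9 + \frac{46}{3 \cdot 64} = -9 + \frac{46}{3} \cdot \frac{1}{64} = -9 + \frac{23}{96} = - \frac{841}{96} \approx -8.7604$)
$\left(-3 - 1\right) 7 + \left(-25 - 49\right) U = \left(-3 - 1\right) 7 + \left(-25 - 49\right) \left(- \frac{841}{96}\right) = \left(-4\right) 7 + \left(-25 - 49\right) \left(- \frac{841}{96}\right) = -28 - - \frac{31117}{48} = -28 + \frac{31117}{48} = \frac{29773}{48}$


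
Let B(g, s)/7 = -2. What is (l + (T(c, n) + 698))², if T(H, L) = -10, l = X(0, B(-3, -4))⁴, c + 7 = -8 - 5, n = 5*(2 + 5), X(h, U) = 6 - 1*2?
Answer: 891136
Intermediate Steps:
B(g, s) = -14 (B(g, s) = 7*(-2) = -14)
X(h, U) = 4 (X(h, U) = 6 - 2 = 4)
n = 35 (n = 5*7 = 35)
c = -20 (c = -7 + (-8 - 5) = -7 - 13 = -20)
l = 256 (l = 4⁴ = 256)
(l + (T(c, n) + 698))² = (256 + (-10 + 698))² = (256 + 688)² = 944² = 891136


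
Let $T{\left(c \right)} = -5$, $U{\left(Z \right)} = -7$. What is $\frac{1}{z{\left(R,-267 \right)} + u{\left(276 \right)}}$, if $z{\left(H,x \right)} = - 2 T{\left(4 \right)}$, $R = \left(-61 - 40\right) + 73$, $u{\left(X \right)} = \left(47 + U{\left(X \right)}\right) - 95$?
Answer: $- \frac{1}{45} \approx -0.022222$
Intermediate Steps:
$u{\left(X \right)} = -55$ ($u{\left(X \right)} = \left(47 - 7\right) - 95 = 40 - 95 = -55$)
$R = -28$ ($R = -101 + 73 = -28$)
$z{\left(H,x \right)} = 10$ ($z{\left(H,x \right)} = \left(-2\right) \left(-5\right) = 10$)
$\frac{1}{z{\left(R,-267 \right)} + u{\left(276 \right)}} = \frac{1}{10 - 55} = \frac{1}{-45} = - \frac{1}{45}$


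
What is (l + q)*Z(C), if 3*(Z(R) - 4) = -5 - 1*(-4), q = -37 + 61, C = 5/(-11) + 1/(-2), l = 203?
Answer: 2497/3 ≈ 832.33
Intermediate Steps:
C = -21/22 (C = 5*(-1/11) + 1*(-½) = -5/11 - ½ = -21/22 ≈ -0.95455)
q = 24
Z(R) = 11/3 (Z(R) = 4 + (-5 - 1*(-4))/3 = 4 + (-5 + 4)/3 = 4 + (⅓)*(-1) = 4 - ⅓ = 11/3)
(l + q)*Z(C) = (203 + 24)*(11/3) = 227*(11/3) = 2497/3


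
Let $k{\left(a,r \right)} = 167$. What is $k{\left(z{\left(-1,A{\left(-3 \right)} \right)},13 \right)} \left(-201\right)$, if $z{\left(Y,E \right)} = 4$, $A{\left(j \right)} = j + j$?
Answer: $-33567$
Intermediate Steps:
$A{\left(j \right)} = 2 j$
$k{\left(z{\left(-1,A{\left(-3 \right)} \right)},13 \right)} \left(-201\right) = 167 \left(-201\right) = -33567$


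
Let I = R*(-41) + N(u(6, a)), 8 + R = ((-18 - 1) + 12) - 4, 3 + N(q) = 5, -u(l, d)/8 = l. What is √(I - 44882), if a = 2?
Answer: I*√44101 ≈ 210.0*I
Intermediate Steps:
u(l, d) = -8*l
N(q) = 2 (N(q) = -3 + 5 = 2)
R = -19 (R = -8 + (((-18 - 1) + 12) - 4) = -8 + ((-19 + 12) - 4) = -8 + (-7 - 4) = -8 - 11 = -19)
I = 781 (I = -19*(-41) + 2 = 779 + 2 = 781)
√(I - 44882) = √(781 - 44882) = √(-44101) = I*√44101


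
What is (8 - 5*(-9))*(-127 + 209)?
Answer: 4346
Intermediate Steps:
(8 - 5*(-9))*(-127 + 209) = (8 + 45)*82 = 53*82 = 4346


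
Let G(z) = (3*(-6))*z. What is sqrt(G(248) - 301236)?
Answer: 10*I*sqrt(3057) ≈ 552.9*I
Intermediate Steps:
G(z) = -18*z
sqrt(G(248) - 301236) = sqrt(-18*248 - 301236) = sqrt(-4464 - 301236) = sqrt(-305700) = 10*I*sqrt(3057)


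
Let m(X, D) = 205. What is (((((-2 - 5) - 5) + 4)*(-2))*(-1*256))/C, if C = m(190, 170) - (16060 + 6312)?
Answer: 4096/22167 ≈ 0.18478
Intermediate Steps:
C = -22167 (C = 205 - (16060 + 6312) = 205 - 1*22372 = 205 - 22372 = -22167)
(((((-2 - 5) - 5) + 4)*(-2))*(-1*256))/C = (((((-2 - 5) - 5) + 4)*(-2))*(-1*256))/(-22167) = ((((-7 - 5) + 4)*(-2))*(-256))*(-1/22167) = (((-12 + 4)*(-2))*(-256))*(-1/22167) = (-8*(-2)*(-256))*(-1/22167) = (16*(-256))*(-1/22167) = -4096*(-1/22167) = 4096/22167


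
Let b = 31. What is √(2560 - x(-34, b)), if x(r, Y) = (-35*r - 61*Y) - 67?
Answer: 16*√13 ≈ 57.689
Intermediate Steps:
x(r, Y) = -67 - 61*Y - 35*r (x(r, Y) = (-61*Y - 35*r) - 67 = -67 - 61*Y - 35*r)
√(2560 - x(-34, b)) = √(2560 - (-67 - 61*31 - 35*(-34))) = √(2560 - (-67 - 1891 + 1190)) = √(2560 - 1*(-768)) = √(2560 + 768) = √3328 = 16*√13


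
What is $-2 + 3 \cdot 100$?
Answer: $298$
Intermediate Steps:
$-2 + 3 \cdot 100 = -2 + 300 = 298$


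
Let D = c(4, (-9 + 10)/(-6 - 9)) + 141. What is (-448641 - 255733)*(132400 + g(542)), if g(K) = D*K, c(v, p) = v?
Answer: -148615870260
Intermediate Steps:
D = 145 (D = 4 + 141 = 145)
g(K) = 145*K
(-448641 - 255733)*(132400 + g(542)) = (-448641 - 255733)*(132400 + 145*542) = -704374*(132400 + 78590) = -704374*210990 = -148615870260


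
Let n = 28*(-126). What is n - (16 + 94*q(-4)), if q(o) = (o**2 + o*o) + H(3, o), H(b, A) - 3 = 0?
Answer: -6834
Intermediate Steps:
H(b, A) = 3 (H(b, A) = 3 + 0 = 3)
n = -3528
q(o) = 3 + 2*o**2 (q(o) = (o**2 + o*o) + 3 = (o**2 + o**2) + 3 = 2*o**2 + 3 = 3 + 2*o**2)
n - (16 + 94*q(-4)) = -3528 - (16 + 94*(3 + 2*(-4)**2)) = -3528 - (16 + 94*(3 + 2*16)) = -3528 - (16 + 94*(3 + 32)) = -3528 - (16 + 94*35) = -3528 - (16 + 3290) = -3528 - 1*3306 = -3528 - 3306 = -6834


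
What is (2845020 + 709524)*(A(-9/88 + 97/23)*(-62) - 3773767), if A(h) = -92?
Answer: -13393745728272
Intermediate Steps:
(2845020 + 709524)*(A(-9/88 + 97/23)*(-62) - 3773767) = (2845020 + 709524)*(-92*(-62) - 3773767) = 3554544*(5704 - 3773767) = 3554544*(-3768063) = -13393745728272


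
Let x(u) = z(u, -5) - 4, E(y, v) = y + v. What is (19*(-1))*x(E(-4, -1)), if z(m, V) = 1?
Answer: 57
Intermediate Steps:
E(y, v) = v + y
x(u) = -3 (x(u) = 1 - 4 = -3)
(19*(-1))*x(E(-4, -1)) = (19*(-1))*(-3) = -19*(-3) = 57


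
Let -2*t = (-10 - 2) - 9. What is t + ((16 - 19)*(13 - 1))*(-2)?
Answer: 165/2 ≈ 82.500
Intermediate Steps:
t = 21/2 (t = -((-10 - 2) - 9)/2 = -(-12 - 9)/2 = -½*(-21) = 21/2 ≈ 10.500)
t + ((16 - 19)*(13 - 1))*(-2) = 21/2 + ((16 - 19)*(13 - 1))*(-2) = 21/2 - 3*12*(-2) = 21/2 - 36*(-2) = 21/2 + 72 = 165/2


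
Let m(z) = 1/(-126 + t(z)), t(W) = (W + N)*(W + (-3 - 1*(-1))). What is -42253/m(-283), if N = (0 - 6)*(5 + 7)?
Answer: -4269623397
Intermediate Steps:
N = -72 (N = -6*12 = -72)
t(W) = (-72 + W)*(-2 + W) (t(W) = (W - 72)*(W + (-3 - 1*(-1))) = (-72 + W)*(W + (-3 + 1)) = (-72 + W)*(W - 2) = (-72 + W)*(-2 + W))
m(z) = 1/(18 + z**2 - 74*z) (m(z) = 1/(-126 + (144 + z**2 - 74*z)) = 1/(18 + z**2 - 74*z))
-42253/m(-283) = -42253/(1/(18 + (-283)**2 - 74*(-283))) = -42253/(1/(18 + 80089 + 20942)) = -42253/(1/101049) = -42253/1/101049 = -42253*101049 = -4269623397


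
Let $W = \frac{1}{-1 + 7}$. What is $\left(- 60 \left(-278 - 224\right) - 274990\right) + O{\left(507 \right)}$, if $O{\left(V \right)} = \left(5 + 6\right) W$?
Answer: $- \frac{1469209}{6} \approx -2.4487 \cdot 10^{5}$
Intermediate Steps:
$W = \frac{1}{6} \approx 0.16667$
$O{\left(V \right)} = \frac{11}{6}$ ($O{\left(V \right)} = \left(5 + 6\right) \frac{1}{6} = 11 \cdot \frac{1}{6} = \frac{11}{6}$)
$\left(- 60 \left(-278 - 224\right) - 274990\right) + O{\left(507 \right)} = \left(- 60 \left(-278 - 224\right) - 274990\right) + \frac{11}{6} = \left(\left(-60\right) \left(-502\right) - 274990\right) + \frac{11}{6} = \left(30120 - 274990\right) + \frac{11}{6} = -244870 + \frac{11}{6} = - \frac{1469209}{6}$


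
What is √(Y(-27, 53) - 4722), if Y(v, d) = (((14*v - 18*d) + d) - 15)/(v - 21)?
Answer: I*√676086/12 ≈ 68.52*I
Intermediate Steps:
Y(v, d) = (-15 - 17*d + 14*v)/(-21 + v) (Y(v, d) = (((-18*d + 14*v) + d) - 15)/(-21 + v) = ((-17*d + 14*v) - 15)/(-21 + v) = (-15 - 17*d + 14*v)/(-21 + v))
√(Y(-27, 53) - 4722) = √((-15 - 17*53 + 14*(-27))/(-21 - 27) - 4722) = √((-15 - 901 - 378)/(-48) - 4722) = √(-1/48*(-1294) - 4722) = √(647/24 - 4722) = √(-112681/24) = I*√676086/12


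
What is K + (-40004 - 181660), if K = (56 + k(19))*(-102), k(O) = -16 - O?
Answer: -223806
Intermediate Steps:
K = -2142 (K = (56 + (-16 - 1*19))*(-102) = (56 + (-16 - 19))*(-102) = (56 - 35)*(-102) = 21*(-102) = -2142)
K + (-40004 - 181660) = -2142 + (-40004 - 181660) = -2142 - 221664 = -223806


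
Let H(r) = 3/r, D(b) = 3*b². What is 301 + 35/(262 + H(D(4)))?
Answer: 180379/599 ≈ 301.13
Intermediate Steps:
301 + 35/(262 + H(D(4))) = 301 + 35/(262 + 3/((3*4²))) = 301 + 35/(262 + 3/((3*16))) = 301 + 35/(262 + 3/48) = 301 + 35/(262 + 3*(1/48)) = 301 + 35/(262 + 1/16) = 301 + 35/(4193/16) = 301 + (16/4193)*35 = 301 + 80/599 = 180379/599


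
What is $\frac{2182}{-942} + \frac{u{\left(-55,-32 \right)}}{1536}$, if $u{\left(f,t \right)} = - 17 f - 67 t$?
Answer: $- \frac{25063}{80384} \approx -0.31179$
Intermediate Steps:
$u{\left(f,t \right)} = - 67 t - 17 f$
$\frac{2182}{-942} + \frac{u{\left(-55,-32 \right)}}{1536} = \frac{2182}{-942} + \frac{\left(-67\right) \left(-32\right) - -935}{1536} = 2182 \left(- \frac{1}{942}\right) + \left(2144 + 935\right) \frac{1}{1536} = - \frac{1091}{471} + 3079 \cdot \frac{1}{1536} = - \frac{1091}{471} + \frac{3079}{1536} = - \frac{25063}{80384}$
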